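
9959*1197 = 11920923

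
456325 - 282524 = 173801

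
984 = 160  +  824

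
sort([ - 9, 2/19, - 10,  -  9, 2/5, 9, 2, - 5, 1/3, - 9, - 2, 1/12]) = [ - 10, - 9, - 9,- 9,-5, - 2,  1/12  ,  2/19 , 1/3, 2/5,2, 9 ]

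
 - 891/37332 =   -  99/4148 = - 0.02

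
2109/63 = 33+ 10/21 = 33.48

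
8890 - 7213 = 1677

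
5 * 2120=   10600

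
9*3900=35100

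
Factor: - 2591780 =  - 2^2*5^1*129589^1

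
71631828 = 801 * 89428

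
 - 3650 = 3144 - 6794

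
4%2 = 0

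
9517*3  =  28551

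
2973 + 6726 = 9699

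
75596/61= 75596/61 = 1239.28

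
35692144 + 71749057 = 107441201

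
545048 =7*77864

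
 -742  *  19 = - 14098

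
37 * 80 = 2960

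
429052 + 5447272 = 5876324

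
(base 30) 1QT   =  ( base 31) 1O4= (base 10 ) 1709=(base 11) 1314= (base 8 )3255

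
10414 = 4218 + 6196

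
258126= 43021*6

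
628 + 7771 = 8399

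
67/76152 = 67/76152 = 0.00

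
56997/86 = 662+65/86 = 662.76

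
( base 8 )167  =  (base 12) 9B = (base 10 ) 119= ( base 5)434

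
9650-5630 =4020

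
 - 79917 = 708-80625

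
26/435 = 26/435 = 0.06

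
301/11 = 301/11 =27.36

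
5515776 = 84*65664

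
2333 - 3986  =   - 1653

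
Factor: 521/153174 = 2^( - 1 )*3^(-1)*7^(-2 ) = 1/294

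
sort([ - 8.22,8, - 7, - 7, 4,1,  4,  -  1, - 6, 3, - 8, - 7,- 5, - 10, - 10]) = [ - 10, - 10, - 8.22,-8,-7, - 7, - 7, - 6, - 5, - 1,1, 3,4,4, 8]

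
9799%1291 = 762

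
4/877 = 4/877  =  0.00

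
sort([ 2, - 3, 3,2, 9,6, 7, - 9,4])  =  [-9, - 3, 2,2,3, 4 , 6 , 7, 9]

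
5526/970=2763/485 = 5.70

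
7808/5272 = 976/659 = 1.48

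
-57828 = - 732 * 79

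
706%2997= 706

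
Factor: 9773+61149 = 70922 = 2^1*35461^1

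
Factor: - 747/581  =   - 9/7 = - 3^2 * 7^( - 1)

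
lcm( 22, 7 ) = 154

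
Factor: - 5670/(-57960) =2^ (-2)*3^2*23^ ( - 1) = 9/92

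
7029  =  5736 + 1293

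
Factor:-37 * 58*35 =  - 75110 = - 2^1*5^1 * 7^1 * 29^1*37^1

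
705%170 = 25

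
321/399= 107/133 = 0.80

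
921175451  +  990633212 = 1911808663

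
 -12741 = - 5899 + -6842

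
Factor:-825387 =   -  3^1*275129^1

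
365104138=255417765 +109686373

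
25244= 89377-64133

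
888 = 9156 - 8268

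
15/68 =15/68  =  0.22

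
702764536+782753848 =1485518384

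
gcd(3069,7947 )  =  9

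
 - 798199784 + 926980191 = 128780407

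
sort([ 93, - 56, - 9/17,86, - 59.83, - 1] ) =[-59.83, - 56, - 1, - 9/17,86, 93 ]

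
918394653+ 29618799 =948013452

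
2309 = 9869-7560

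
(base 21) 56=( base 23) 4J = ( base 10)111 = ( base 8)157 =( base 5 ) 421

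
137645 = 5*27529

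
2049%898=253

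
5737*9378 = 53801586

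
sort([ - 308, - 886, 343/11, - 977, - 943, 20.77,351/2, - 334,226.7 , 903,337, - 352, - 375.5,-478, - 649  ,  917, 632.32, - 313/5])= [ - 977, - 943,  -  886, - 649, - 478,-375.5 ,  -  352, - 334, - 308, - 313/5,  20.77,  343/11,351/2 , 226.7, 337 , 632.32,903,  917]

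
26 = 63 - 37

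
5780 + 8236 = 14016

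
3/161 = 3/161  =  0.02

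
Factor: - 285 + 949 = 2^3*83^1 = 664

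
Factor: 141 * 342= 48222 =2^1*3^3*19^1*47^1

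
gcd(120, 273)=3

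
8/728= 1/91 = 0.01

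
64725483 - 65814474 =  - 1088991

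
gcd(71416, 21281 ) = 1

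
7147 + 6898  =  14045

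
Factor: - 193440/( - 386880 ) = 2^( - 1) = 1/2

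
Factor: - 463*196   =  -90748 = - 2^2*7^2*463^1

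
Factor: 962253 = 3^3 * 157^1 * 227^1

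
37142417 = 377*98521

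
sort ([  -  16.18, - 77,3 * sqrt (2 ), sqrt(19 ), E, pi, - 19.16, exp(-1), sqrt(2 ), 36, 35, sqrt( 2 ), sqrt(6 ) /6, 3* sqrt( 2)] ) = [ - 77 ,-19.16, - 16.18,exp(-1) , sqrt(6) /6,  sqrt(2 ) , sqrt( 2), E, pi, 3*sqrt ( 2 ), 3* sqrt( 2) , sqrt(19),35,36]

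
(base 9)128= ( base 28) 3n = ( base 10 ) 107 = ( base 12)8b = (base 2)1101011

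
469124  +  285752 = 754876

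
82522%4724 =2214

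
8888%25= 13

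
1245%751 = 494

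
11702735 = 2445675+9257060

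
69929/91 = 69929/91 = 768.45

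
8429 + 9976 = 18405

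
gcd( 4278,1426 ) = 1426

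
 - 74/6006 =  - 37/3003 = - 0.01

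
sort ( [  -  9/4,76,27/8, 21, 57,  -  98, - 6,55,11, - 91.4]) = [ - 98,-91.4, - 6, - 9/4, 27/8, 11,21, 55,57,  76 ]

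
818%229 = 131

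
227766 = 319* 714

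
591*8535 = 5044185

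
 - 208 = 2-210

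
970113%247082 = 228867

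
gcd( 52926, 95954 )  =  2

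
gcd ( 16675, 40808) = 1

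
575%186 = 17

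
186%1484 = 186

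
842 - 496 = 346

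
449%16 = 1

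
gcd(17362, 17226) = 2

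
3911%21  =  5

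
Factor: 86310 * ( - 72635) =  - 6269126850=- 2^1*3^2* 5^2 * 7^1* 73^1*137^1 *199^1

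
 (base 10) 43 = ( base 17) 29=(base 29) 1e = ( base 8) 53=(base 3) 1121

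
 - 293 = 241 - 534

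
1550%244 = 86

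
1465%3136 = 1465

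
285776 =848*337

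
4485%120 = 45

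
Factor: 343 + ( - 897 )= - 554 = - 2^1*277^1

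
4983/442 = 4983/442 = 11.27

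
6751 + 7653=14404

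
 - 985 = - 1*985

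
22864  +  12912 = 35776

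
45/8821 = 45/8821 = 0.01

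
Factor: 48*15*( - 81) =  - 2^4* 3^6*5^1 = - 58320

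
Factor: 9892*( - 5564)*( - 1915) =2^4*5^1* 13^1*107^1*383^1*2473^1 = 105399853520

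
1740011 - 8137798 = -6397787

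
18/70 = 9/35 = 0.26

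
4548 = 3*1516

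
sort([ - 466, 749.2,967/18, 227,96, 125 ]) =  [ - 466, 967/18,96, 125,227,749.2 ]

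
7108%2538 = 2032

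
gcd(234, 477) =9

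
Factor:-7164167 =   -  7164167^1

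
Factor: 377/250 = 2^ (- 1)*5^(  -  3)*13^1 *29^1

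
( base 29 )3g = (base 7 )205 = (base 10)103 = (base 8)147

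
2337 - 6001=  -  3664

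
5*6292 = 31460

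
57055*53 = 3023915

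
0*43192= 0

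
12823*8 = 102584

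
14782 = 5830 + 8952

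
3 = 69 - 66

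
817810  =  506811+310999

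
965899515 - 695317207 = 270582308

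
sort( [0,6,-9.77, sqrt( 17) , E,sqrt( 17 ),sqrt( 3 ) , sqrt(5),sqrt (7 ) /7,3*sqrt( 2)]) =[ - 9.77,  0, sqrt( 7 ) /7,sqrt( 3), sqrt( 5),  E,  sqrt( 17), sqrt(17),3*sqrt( 2 ),6] 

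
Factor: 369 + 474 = 843 = 3^1*281^1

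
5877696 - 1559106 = 4318590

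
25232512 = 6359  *3968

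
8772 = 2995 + 5777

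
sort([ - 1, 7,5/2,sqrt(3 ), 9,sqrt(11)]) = [ - 1, sqrt(3),5/2, sqrt(11), 7 , 9]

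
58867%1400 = 67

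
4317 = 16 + 4301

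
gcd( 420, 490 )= 70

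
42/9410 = 21/4705 =0.00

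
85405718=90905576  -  5499858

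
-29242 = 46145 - 75387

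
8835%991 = 907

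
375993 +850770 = 1226763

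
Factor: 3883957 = 7^1 * 11^1*50441^1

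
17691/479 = 17691/479 = 36.93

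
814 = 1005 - 191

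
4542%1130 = 22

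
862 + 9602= 10464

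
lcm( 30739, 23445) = 1383255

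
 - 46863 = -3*15621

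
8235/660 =12 + 21/44 = 12.48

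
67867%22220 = 1207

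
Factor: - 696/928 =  - 2^( -2) *3^1 = - 3/4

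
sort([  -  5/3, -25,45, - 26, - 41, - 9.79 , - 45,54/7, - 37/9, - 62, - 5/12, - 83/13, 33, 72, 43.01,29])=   [ - 62, - 45, - 41,  -  26, - 25,-9.79, - 83/13, - 37/9, - 5/3, - 5/12,54/7, 29,33,43.01, 45,  72]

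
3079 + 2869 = 5948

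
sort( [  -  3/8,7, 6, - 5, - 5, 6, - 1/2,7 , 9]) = [ - 5, - 5, -1/2, - 3/8,6 , 6, 7,7, 9]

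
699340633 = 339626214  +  359714419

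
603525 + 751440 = 1354965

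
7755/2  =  7755/2=3877.50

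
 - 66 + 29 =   -  37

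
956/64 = 239/16 = 14.94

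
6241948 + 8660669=14902617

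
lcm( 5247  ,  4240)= 419760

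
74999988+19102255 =94102243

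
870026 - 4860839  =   - 3990813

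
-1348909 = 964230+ - 2313139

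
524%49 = 34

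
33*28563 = 942579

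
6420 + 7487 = 13907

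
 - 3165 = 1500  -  4665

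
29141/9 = 3237 + 8/9=3237.89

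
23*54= 1242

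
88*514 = 45232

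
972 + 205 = 1177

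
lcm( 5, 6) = 30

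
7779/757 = 10 + 209/757 = 10.28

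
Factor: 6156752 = 2^4*7^2*7853^1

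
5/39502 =5/39502 = 0.00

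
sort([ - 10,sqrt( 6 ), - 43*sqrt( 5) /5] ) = [ - 43*sqrt( 5)/5, - 10, sqrt( 6)]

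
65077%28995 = 7087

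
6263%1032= 71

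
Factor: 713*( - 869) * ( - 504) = 312276888 = 2^3*3^2 * 7^1*11^1*23^1*31^1 * 79^1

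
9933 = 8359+1574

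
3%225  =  3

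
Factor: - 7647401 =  - 269^1*28429^1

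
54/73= 54/73=0.74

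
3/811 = 3/811 = 0.00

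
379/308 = 1+71/308 = 1.23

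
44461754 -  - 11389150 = 55850904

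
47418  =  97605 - 50187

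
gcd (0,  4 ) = 4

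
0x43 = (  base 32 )23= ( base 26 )2f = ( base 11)61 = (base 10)67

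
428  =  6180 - 5752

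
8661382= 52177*166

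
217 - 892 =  - 675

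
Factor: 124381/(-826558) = - 2^( - 1)*4289^1*14251^( - 1) =- 4289/28502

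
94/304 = 47/152  =  0.31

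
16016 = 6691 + 9325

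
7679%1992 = 1703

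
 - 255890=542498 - 798388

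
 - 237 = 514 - 751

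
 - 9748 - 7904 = -17652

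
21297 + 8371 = 29668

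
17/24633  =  1/1449 = 0.00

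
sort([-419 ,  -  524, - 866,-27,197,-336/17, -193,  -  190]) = [ - 866,  -  524, - 419,- 193, - 190, - 27,  -  336/17,  197 ]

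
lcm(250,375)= 750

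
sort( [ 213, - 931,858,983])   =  [ - 931, 213, 858 , 983]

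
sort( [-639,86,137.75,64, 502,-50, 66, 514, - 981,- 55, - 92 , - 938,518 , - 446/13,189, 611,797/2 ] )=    [ - 981, -938, - 639, - 92, - 55,-50,-446/13, 64,66 , 86,137.75, 189, 797/2, 502,514, 518,611] 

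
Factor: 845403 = 3^1*13^1 * 53^1*409^1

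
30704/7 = 30704/7 = 4386.29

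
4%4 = 0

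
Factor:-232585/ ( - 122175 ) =3^( -3 )*5^ (-1)*257^1 =257/135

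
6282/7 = 6282/7 = 897.43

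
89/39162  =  89/39162=0.00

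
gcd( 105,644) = 7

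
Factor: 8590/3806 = 5^1*11^( - 1 )*173^( - 1)* 859^1=4295/1903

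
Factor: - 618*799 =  - 2^1*3^1*17^1*47^1*103^1 = - 493782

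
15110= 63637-48527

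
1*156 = 156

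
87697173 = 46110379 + 41586794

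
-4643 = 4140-8783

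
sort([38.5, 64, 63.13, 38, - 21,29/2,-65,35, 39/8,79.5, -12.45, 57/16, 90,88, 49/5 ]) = [ -65, - 21,- 12.45, 57/16  ,  39/8,49/5, 29/2, 35,38, 38.5 , 63.13, 64, 79.5, 88,90 ] 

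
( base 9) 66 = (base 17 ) 39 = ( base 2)111100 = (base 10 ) 60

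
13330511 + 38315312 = 51645823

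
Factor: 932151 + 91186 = 1023337=7^1*146191^1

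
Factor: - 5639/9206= - 2^(-1 )*4603^ ( - 1)*5639^1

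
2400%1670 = 730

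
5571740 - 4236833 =1334907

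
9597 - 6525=3072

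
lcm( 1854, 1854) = 1854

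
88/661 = 88/661 = 0.13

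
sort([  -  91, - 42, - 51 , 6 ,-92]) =[ - 92,- 91, -51, - 42,  6 ] 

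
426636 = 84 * 5079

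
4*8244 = 32976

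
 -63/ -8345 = 63/8345 =0.01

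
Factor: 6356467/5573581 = 488959/428737 = 41^ ( - 1)*10457^( - 1)*488959^1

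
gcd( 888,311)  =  1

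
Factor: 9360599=1877^1*4987^1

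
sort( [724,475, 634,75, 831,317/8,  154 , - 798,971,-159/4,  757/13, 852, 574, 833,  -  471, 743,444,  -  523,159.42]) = [  -  798, - 523,-471, - 159/4,  317/8, 757/13  ,  75,154, 159.42, 444, 475, 574,634,724,743, 831, 833, 852, 971] 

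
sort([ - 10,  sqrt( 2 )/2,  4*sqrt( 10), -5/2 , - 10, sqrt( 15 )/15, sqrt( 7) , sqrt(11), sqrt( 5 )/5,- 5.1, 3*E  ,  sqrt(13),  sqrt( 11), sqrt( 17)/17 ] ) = [ - 10,-10,-5.1, - 5/2,sqrt( 17 )/17, sqrt(15 ) /15, sqrt( 5)/5, sqrt( 2 )/2, sqrt( 7 ),  sqrt( 11 ),sqrt( 11), sqrt( 13 ),3*E, 4*sqrt( 10 ) ] 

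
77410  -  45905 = 31505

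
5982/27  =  1994/9 = 221.56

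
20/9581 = 20/9581 = 0.00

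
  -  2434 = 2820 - 5254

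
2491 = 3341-850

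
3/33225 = 1/11075 = 0.00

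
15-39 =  - 24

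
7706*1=7706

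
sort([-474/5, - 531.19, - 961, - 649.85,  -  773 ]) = [-961, - 773, - 649.85, - 531.19, - 474/5 ]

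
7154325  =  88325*81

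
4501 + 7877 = 12378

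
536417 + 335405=871822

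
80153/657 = 121  +  656/657 = 122.00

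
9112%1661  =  807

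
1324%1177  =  147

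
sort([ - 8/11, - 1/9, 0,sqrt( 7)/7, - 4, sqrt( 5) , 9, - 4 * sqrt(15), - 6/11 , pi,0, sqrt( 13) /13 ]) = [- 4*sqrt( 15 ), - 4, - 8/11, - 6/11,-1/9,0,0, sqrt( 13 ) /13 , sqrt( 7) /7, sqrt(5), pi , 9 ]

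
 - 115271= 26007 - 141278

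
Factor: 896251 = 37^1*24223^1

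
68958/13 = 5304 + 6/13 = 5304.46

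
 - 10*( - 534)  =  5340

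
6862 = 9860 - 2998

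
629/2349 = 629/2349 = 0.27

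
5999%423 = 77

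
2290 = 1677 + 613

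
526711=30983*17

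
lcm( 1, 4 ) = 4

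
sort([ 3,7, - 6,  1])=[-6,1,3,7]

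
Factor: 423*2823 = 3^3  *  47^1 * 941^1 = 1194129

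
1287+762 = 2049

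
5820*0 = 0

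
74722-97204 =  - 22482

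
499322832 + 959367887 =1458690719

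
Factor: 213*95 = 3^1*5^1*19^1*71^1 = 20235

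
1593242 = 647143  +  946099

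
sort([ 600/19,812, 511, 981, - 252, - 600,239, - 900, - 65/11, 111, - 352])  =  [-900, - 600, - 352, - 252, - 65/11,600/19, 111, 239, 511, 812, 981]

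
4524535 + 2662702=7187237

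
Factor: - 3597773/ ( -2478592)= 2^( - 9 )*47^( -1 )*  103^( - 1 )*3597773^1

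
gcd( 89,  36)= 1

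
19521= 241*81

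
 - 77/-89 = 77/89 = 0.87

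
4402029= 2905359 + 1496670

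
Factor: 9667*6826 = 65986942  =  2^1*7^1*1381^1  *  3413^1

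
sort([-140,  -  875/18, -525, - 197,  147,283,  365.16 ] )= [- 525, - 197,-140, - 875/18,147,  283,365.16]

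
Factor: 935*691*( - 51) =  - 32950335 = - 3^1*5^1*11^1 *17^2 * 691^1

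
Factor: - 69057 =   -  3^2 *7673^1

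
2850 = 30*95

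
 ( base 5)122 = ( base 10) 37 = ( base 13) 2b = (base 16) 25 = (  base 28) 19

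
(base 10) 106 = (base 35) 31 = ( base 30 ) 3g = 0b1101010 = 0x6a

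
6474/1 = 6474 = 6474.00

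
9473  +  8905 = 18378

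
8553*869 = 7432557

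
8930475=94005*95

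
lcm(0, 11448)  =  0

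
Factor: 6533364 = 2^2* 3^1*443^1*1229^1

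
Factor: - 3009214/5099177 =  - 2^1*13^2*29^1  *  127^( - 1)*307^1*40151^ ( - 1)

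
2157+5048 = 7205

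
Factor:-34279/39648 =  - 83/96 = -2^( - 5 )*3^( - 1)*83^1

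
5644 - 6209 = - 565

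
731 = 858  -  127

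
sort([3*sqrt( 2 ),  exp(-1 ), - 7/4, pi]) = [ - 7/4, exp(-1 ),pi,3*sqrt(2 ) ]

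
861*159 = 136899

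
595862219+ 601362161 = 1197224380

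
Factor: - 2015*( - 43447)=87545705 = 5^1*13^1*23^1*31^1*1889^1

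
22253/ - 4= - 5564 + 3/4= - 5563.25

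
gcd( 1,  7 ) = 1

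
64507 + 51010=115517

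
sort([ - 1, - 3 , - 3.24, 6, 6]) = [-3.24, - 3,-1, 6 , 6 ] 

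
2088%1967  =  121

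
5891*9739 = 57372449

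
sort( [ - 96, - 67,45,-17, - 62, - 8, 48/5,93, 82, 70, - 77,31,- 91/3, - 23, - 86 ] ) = [ - 96,-86, - 77,- 67,-62, - 91/3, - 23,-17,  -  8,48/5, 31, 45,70,82, 93] 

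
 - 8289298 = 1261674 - 9550972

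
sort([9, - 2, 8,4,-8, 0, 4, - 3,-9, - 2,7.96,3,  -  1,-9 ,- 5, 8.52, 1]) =[-9, - 9,-8, -5, - 3,  -  2,-2,  -  1, 0, 1, 3  ,  4,4,7.96, 8, 8.52,9 ]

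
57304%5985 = 3439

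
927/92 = 927/92 = 10.08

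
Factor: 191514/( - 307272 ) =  -541/868 = - 2^( - 2 )* 7^(-1 )*31^( - 1)*541^1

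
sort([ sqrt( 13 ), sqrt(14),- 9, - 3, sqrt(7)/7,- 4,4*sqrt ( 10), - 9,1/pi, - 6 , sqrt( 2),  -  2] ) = [ - 9,-9,-6,-4,-3, - 2,1/pi , sqrt(7 )/7,sqrt(2), sqrt(13), sqrt( 14 ),4 * sqrt(10 )] 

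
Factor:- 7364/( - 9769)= 2^2*7^1*263^1*9769^( - 1)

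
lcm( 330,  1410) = 15510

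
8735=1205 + 7530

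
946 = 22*43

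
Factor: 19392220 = 2^2*5^1*23^1*42157^1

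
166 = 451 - 285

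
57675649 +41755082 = 99430731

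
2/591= 2/591 = 0.00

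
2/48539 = 2/48539 = 0.00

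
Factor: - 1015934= - 2^1*353^1*1439^1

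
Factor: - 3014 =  - 2^1*11^1 * 137^1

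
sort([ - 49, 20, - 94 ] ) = [ - 94,-49 , 20 ]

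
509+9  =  518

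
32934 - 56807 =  - 23873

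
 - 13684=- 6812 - 6872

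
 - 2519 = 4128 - 6647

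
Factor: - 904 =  - 2^3*113^1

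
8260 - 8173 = 87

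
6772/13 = 520 + 12/13 = 520.92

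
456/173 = 456/173 = 2.64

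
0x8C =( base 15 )95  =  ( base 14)a0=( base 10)140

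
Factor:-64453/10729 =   -  10729^( - 1 ) * 64453^1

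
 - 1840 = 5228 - 7068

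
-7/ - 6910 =7/6910 = 0.00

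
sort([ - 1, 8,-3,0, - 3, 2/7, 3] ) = [-3,-3 ,  -  1,  0, 2/7, 3 , 8] 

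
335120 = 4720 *71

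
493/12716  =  29/748=0.04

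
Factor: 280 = 2^3  *5^1*7^1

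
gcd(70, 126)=14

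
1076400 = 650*1656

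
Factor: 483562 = 2^1*241781^1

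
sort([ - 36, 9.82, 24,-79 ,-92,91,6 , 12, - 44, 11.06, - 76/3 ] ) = [-92, - 79, - 44,-36,  -  76/3, 6,9.82, 11.06,12, 24,91 ] 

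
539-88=451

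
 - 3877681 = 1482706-5360387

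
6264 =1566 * 4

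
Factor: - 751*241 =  - 241^1*751^1 = - 180991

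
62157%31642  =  30515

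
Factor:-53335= - 5^1*10667^1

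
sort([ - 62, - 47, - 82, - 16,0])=[ - 82, - 62, - 47, - 16, 0 ] 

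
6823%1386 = 1279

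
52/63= 52/63 =0.83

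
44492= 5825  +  38667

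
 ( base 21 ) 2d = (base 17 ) 34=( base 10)55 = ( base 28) 1r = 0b110111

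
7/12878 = 7/12878 = 0.00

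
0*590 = 0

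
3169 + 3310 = 6479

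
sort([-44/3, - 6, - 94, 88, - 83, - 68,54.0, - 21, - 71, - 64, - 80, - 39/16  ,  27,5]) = [-94, - 83, - 80, - 71,-68,-64, - 21, - 44/3, - 6, - 39/16,5, 27, 54.0, 88]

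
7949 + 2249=10198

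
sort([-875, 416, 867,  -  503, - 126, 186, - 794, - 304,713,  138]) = [ - 875, - 794, - 503,-304,-126, 138, 186, 416,713 , 867]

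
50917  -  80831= - 29914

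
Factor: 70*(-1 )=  - 70= - 2^1 *5^1*7^1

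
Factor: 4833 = 3^3 * 179^1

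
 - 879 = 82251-83130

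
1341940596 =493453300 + 848487296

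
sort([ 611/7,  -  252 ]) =[ - 252 , 611/7 ]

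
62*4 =248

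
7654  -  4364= 3290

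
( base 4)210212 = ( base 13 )10B2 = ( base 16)926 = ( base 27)35K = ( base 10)2342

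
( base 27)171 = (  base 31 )TK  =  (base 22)1jh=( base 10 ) 919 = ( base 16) 397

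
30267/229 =132 + 39/229 =132.17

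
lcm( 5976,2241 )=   17928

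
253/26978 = 253/26978 = 0.01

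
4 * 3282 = 13128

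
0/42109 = 0= 0.00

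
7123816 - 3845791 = 3278025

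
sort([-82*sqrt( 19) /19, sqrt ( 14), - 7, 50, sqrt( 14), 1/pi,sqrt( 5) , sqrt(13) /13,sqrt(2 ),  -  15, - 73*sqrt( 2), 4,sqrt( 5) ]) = [ - 73 *sqrt( 2), - 82 * sqrt( 19)/19,- 15, - 7,sqrt( 13)/13, 1/pi,sqrt( 2 ),sqrt( 5),sqrt( 5 ), sqrt( 14) , sqrt( 14),  4, 50] 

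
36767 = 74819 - 38052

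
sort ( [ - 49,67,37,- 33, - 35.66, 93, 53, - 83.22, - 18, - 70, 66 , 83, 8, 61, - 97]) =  [ - 97, - 83.22, - 70, - 49, - 35.66 , - 33, - 18 , 8,37, 53,61, 66, 67, 83,93 ] 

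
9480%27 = 3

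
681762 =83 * 8214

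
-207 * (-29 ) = 6003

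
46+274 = 320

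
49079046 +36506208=85585254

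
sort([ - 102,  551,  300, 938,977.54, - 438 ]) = [ - 438, - 102, 300, 551, 938,977.54]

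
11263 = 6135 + 5128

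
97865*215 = 21040975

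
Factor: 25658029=1531^1 * 16759^1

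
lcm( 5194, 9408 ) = 498624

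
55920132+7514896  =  63435028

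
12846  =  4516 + 8330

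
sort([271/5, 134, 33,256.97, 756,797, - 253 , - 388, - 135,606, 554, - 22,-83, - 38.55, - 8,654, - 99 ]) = [ - 388 , - 253, - 135,-99, - 83 ,  -  38.55, - 22, - 8,  33,  271/5, 134, 256.97,  554,606,654,756,797 ]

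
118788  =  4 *29697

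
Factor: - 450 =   -  2^1*3^2*5^2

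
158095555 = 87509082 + 70586473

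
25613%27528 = 25613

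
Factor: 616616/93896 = 637/97 = 7^2*13^1*97^(-1)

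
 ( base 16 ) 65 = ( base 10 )101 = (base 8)145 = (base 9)122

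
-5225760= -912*5730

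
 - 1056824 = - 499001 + -557823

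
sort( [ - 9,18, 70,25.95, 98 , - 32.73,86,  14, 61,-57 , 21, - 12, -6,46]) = [ - 57, - 32.73, - 12, - 9, - 6,14,18, 21,25.95,46, 61, 70, 86 , 98 ] 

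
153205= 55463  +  97742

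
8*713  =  5704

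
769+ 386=1155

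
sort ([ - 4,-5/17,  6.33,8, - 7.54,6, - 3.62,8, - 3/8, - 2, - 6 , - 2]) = [ - 7.54, - 6, -4, - 3.62, - 2, - 2, - 3/8, - 5/17, 6, 6.33, 8, 8]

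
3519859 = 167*21077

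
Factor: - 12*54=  - 2^3*3^4   =  - 648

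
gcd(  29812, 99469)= 1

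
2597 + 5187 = 7784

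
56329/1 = 56329 = 56329.00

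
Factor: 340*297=2^2* 3^3*5^1*11^1*17^1= 100980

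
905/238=905/238 =3.80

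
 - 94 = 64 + -158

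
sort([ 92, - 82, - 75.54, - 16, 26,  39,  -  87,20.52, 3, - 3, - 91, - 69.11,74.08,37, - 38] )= [ - 91, -87, - 82, - 75.54,-69.11, - 38,-16, - 3,  3,20.52, 26,37,39,74.08,92]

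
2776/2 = 1388 = 1388.00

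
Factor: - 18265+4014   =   - 14251 = -14251^1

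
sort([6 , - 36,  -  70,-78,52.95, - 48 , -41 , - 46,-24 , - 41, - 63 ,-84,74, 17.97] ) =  [ - 84,  -  78,-70, - 63,-48, - 46,-41, - 41 ,-36,  -  24,6,17.97 , 52.95, 74] 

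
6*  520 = 3120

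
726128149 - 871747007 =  - 145618858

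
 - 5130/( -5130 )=1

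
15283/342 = 15283/342 = 44.69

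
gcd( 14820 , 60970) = 130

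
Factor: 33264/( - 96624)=-21/61 = -3^1*7^1*61^(-1)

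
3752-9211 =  - 5459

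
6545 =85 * 77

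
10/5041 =10/5041 = 0.00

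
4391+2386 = 6777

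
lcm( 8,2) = 8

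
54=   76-22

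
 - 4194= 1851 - 6045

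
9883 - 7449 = 2434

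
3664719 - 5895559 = - 2230840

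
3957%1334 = 1289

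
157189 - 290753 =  - 133564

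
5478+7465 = 12943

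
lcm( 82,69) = 5658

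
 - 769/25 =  - 769/25 = -30.76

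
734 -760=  -26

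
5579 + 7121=12700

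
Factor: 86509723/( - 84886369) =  - 79^( - 1)*647^1*133709^1*1074511^( - 1)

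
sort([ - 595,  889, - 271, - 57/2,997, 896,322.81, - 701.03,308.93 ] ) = [ - 701.03,  -  595, - 271, - 57/2, 308.93 , 322.81, 889, 896, 997 ]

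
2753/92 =29  +  85/92 =29.92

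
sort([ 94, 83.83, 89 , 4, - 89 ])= [ - 89 , 4, 83.83, 89, 94]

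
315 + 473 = 788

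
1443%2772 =1443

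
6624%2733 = 1158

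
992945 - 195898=797047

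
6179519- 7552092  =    -  1372573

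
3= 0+3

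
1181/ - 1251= - 1181/1251 = -0.94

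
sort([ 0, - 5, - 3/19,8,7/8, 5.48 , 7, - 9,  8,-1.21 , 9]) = [ -9, - 5, - 1.21,-3/19, 0,7/8,5.48, 7,8, 8,9 ]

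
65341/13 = 65341/13 = 5026.23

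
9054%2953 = 195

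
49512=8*6189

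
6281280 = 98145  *64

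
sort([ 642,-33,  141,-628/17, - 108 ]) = [- 108, - 628/17, - 33, 141, 642]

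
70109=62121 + 7988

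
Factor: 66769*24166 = 2^1*23^1 * 43^1*281^1 * 2903^1 = 1613539654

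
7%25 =7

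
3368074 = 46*73219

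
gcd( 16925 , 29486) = 1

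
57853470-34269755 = 23583715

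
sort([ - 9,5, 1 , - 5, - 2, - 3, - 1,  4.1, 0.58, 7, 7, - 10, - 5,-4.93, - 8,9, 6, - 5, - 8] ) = [ - 10, - 9 , -8 , - 8, - 5, - 5, - 5 , - 4.93 , - 3, - 2, - 1, 0.58,1,  4.1, 5 , 6, 7, 7,  9]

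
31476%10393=297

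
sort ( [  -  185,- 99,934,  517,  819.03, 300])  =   [-185, - 99,300, 517 , 819.03, 934]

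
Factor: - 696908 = -2^2 * 59^1*2953^1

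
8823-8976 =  - 153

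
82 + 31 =113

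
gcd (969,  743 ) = 1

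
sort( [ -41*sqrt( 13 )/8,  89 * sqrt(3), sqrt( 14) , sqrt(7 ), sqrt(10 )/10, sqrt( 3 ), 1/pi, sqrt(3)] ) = [ - 41*sqrt( 13)/8,  sqrt(10 ) /10,  1/pi, sqrt ( 3) , sqrt(3) , sqrt(7), sqrt( 14),89 * sqrt( 3 ) ]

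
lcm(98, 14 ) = 98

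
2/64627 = 2/64627 = 0.00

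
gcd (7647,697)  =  1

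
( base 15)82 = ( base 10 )122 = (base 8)172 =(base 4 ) 1322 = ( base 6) 322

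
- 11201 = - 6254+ - 4947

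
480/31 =480/31 = 15.48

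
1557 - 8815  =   - 7258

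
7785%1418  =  695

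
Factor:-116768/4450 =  - 656/25 = -  2^4*5^( - 2)*41^1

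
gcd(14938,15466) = 22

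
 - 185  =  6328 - 6513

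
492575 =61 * 8075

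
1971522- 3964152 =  - 1992630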